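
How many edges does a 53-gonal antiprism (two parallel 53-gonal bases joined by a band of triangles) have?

212

An antiprism on an n-gon has two n-gon caps and 2n triangles: V = 2·53 = 106, E = 4·53 = 212, F = 2·53 + 2 = 108.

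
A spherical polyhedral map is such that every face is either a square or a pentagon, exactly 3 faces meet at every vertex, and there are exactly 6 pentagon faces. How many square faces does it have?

3

Let x be the number of squares; then F = 6 + x.
Edge–face incidences: 2E = 5·6 + 4·x = 30 + 4x.
Every vertex has degree 3, so 3V = 2E.
Euler: V − E + F = 2 ⇒ (2E)/3 − E + (6 + x) = 2.
Multiply by 6: 2·(2E) − 3·(2E) + 6·(6 + x) = 12, i.e. 36 + 6x − (30 + 4x) = 12.
Collecting terms: 2x + 6 = 12, so 2x = 6, so x = 3.
Then 2E = 30 + 4·3 = 42, so E = 21, V = 2E/3 = 14, F = 6 + 3 = 9.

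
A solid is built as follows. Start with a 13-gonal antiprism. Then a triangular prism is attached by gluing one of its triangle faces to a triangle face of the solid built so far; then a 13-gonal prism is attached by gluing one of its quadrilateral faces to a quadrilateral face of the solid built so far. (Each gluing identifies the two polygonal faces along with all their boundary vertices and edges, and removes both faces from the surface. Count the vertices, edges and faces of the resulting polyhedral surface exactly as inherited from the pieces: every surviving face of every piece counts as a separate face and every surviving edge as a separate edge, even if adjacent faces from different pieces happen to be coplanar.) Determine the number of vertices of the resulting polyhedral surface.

51

A 13-gonal antiprism: V=26, E=52, F=28.
Attach a triangular prism (V=6, E=9, F=5) along a 3-gon: merge 3 vertices and 3 edges, delete both glued faces → V=29, E=58, F=31.
Attach a 13-gonal prism (V=26, E=39, F=15) along a 4-gon: merge 4 vertices and 4 edges, delete both glued faces → V=51, E=93, F=44.
Check: V − E + F = 51 − 93 + 44 = 2.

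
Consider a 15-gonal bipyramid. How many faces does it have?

A bipyramid over an n-gon has 2n triangular faces and n + 2 vertices: V = 15 + 2 = 17, E = 3·15 = 45, F = 2·15 = 30.

30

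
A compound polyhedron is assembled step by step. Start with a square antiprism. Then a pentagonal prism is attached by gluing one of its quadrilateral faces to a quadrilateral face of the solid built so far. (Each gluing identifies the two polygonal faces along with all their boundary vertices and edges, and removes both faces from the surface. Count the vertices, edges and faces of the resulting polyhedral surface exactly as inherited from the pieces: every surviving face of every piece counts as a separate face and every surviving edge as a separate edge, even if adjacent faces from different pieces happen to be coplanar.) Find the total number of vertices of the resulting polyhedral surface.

14

A square antiprism: V=8, E=16, F=10.
Attach a pentagonal prism (V=10, E=15, F=7) along a 4-gon: merge 4 vertices and 4 edges, delete both glued faces → V=14, E=27, F=15.
Check: V − E + F = 14 − 27 + 15 = 2.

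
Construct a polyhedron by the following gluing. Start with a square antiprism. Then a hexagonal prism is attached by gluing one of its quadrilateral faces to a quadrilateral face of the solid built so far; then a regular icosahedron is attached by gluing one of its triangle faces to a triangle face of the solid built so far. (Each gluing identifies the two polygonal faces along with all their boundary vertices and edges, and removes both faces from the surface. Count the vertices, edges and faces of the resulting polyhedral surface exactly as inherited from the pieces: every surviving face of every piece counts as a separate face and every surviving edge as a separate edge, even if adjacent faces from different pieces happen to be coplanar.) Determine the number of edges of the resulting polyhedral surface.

A square antiprism: V=8, E=16, F=10.
Attach a hexagonal prism (V=12, E=18, F=8) along a 4-gon: merge 4 vertices and 4 edges, delete both glued faces → V=16, E=30, F=16.
Attach a regular icosahedron (V=12, E=30, F=20) along a 3-gon: merge 3 vertices and 3 edges, delete both glued faces → V=25, E=57, F=34.
Check: V − E + F = 25 − 57 + 34 = 2.

57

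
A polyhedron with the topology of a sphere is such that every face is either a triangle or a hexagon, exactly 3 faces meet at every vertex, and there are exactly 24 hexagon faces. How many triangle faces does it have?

Let x be the number of triangles; then F = 24 + x.
Edge–face incidences: 2E = 6·24 + 3·x = 144 + 3x.
Every vertex has degree 3, so 3V = 2E.
Euler: V − E + F = 2 ⇒ (2E)/3 − E + (24 + x) = 2.
Multiply by 6: 2·(2E) − 3·(2E) + 6·(24 + x) = 12, i.e. 144 + 6x − (144 + 3x) = 12.
Collecting terms: 3x = 12, so x = 4.
Then 2E = 144 + 3·4 = 156, so E = 78, V = 2E/3 = 52, F = 24 + 4 = 28.

4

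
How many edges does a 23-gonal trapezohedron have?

92

The n-trapezohedron (dual of the n-antiprism) has V = 2·23 + 2 = 48, E = 4·23 = 92, F = 2·23 = 46.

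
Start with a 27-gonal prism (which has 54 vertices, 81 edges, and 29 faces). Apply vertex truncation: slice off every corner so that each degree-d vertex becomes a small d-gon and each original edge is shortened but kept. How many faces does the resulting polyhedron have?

83

Truncation replaces each original edge-end by a new vertex, so V′ = 2E = 162.
Each original edge survives, and each old vertex of degree d contributes d new edges; summing degrees gives Σd = 2E, so E′ = E + 2E = 3E = 243.
Each original face survives and each original vertex becomes one new face: F′ = F + V = 83.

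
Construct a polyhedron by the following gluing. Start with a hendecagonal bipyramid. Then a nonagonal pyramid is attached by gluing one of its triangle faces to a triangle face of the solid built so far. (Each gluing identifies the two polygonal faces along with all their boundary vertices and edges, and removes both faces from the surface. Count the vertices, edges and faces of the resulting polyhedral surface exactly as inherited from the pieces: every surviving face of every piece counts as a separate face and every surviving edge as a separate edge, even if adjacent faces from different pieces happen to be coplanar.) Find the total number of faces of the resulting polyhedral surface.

A hendecagonal bipyramid: V=13, E=33, F=22.
Attach a nonagonal pyramid (V=10, E=18, F=10) along a 3-gon: merge 3 vertices and 3 edges, delete both glued faces → V=20, E=48, F=30.
Check: V − E + F = 20 − 48 + 30 = 2.

30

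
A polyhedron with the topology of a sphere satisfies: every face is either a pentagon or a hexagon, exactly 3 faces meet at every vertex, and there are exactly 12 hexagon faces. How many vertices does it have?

44

Let x be the number of pentagons; then F = 12 + x.
Edge–face incidences: 2E = 6·12 + 5·x = 72 + 5x.
Every vertex has degree 3, so 3V = 2E.
Euler: V − E + F = 2 ⇒ (2E)/3 − E + (12 + x) = 2.
Multiply by 6: 2·(2E) − 3·(2E) + 6·(12 + x) = 12, i.e. 72 + 6x − (72 + 5x) = 12.
Collecting terms: x = 12.
Then 2E = 72 + 5·12 = 132, so E = 66, V = 2E/3 = 44, F = 12 + 12 = 24.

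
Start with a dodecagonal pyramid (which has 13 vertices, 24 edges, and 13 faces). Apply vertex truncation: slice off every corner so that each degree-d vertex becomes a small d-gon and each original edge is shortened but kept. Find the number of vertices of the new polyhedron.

48

Truncation replaces each original edge-end by a new vertex, so V′ = 2E = 48.
Each original edge survives, and each old vertex of degree d contributes d new edges; summing degrees gives Σd = 2E, so E′ = E + 2E = 3E = 72.
Each original face survives and each original vertex becomes one new face: F′ = F + V = 26.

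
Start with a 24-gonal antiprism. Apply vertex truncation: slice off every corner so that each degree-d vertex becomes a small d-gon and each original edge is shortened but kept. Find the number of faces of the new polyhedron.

The base solid has V = 48, E = 96, F = 50.
Truncation replaces each original edge-end by a new vertex, so V′ = 2E = 192.
Each original edge survives, and each old vertex of degree d contributes d new edges; summing degrees gives Σd = 2E, so E′ = E + 2E = 3E = 288.
Each original face survives and each original vertex becomes one new face: F′ = F + V = 98.

98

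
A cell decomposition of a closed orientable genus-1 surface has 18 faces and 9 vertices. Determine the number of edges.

For a closed orientable surface of genus 1, χ = 2 − 2·1 = 0.
E = V + F − (0) = 9 + 18 − (0) = 27.

27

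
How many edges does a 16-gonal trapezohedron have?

The n-trapezohedron (dual of the n-antiprism) has V = 2·16 + 2 = 34, E = 4·16 = 64, F = 2·16 = 32.

64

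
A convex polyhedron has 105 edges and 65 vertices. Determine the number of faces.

42

Here V − E + F = 2.
F = 2 − V + E = 2 − 65 + 105 = 42.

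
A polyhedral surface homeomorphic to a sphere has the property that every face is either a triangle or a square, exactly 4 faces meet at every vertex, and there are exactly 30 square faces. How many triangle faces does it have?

8

Let x be the number of triangles; then F = 30 + x.
Edge–face incidences: 2E = 4·30 + 3·x = 120 + 3x.
Every vertex has degree 4, so 4V = 2E.
Euler: V − E + F = 2 ⇒ (2E)/4 − E + (30 + x) = 2.
Multiply by 8: 2·(2E) − 4·(2E) + 8·(30 + x) = 16, i.e. 240 + 8x − 2·(120 + 3x) = 16.
Collecting terms: 2x = 16, so x = 8.
Then 2E = 120 + 3·8 = 144, so E = 72, V = 2E/4 = 36, F = 30 + 8 = 38.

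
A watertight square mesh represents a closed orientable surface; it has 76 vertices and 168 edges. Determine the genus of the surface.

Every face is a square and each edge borders two faces, so 4F = 2·168, giving F = 84.
χ = V − E + F = 76 − 168 + 84 = -8.
For a closed orientable surface χ = 2 − 2g, so g = (2 − (-8))/2 = 5.

5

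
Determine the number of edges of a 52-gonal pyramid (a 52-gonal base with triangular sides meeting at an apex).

A pyramid on an n-gon base has one n-gon and n triangles: V = 52 + 1 = 53, E = 2·52 = 104, F = 52 + 1 = 53.

104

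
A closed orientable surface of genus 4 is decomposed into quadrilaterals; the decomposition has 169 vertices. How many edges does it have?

χ = 2 − 2·4 = -6, and every face is a square so 4F = 2E.
V − E + F = -6 with E = 4F/2 gives 169 − (4/2 − 1)·F = -6, so F = 175 and E = 350.

350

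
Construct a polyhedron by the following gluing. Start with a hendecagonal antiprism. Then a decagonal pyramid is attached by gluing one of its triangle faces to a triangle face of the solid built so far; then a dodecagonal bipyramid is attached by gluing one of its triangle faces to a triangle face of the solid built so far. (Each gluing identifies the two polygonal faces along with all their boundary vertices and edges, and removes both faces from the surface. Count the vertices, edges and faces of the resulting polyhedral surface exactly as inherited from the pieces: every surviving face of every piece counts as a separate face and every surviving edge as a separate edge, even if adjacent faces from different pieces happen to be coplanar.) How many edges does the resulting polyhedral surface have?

94

A hendecagonal antiprism: V=22, E=44, F=24.
Attach a decagonal pyramid (V=11, E=20, F=11) along a 3-gon: merge 3 vertices and 3 edges, delete both glued faces → V=30, E=61, F=33.
Attach a dodecagonal bipyramid (V=14, E=36, F=24) along a 3-gon: merge 3 vertices and 3 edges, delete both glued faces → V=41, E=94, F=55.
Check: V − E + F = 41 − 94 + 55 = 2.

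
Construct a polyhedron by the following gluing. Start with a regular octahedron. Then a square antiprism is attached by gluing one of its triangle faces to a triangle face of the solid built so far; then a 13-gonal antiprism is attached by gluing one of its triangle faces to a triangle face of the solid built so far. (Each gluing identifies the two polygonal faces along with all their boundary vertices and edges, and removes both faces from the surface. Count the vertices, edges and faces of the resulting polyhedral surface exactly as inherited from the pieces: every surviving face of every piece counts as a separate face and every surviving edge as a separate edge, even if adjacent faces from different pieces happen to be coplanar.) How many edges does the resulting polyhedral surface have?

74

A regular octahedron: V=6, E=12, F=8.
Attach a square antiprism (V=8, E=16, F=10) along a 3-gon: merge 3 vertices and 3 edges, delete both glued faces → V=11, E=25, F=16.
Attach a 13-gonal antiprism (V=26, E=52, F=28) along a 3-gon: merge 3 vertices and 3 edges, delete both glued faces → V=34, E=74, F=42.
Check: V − E + F = 34 − 74 + 42 = 2.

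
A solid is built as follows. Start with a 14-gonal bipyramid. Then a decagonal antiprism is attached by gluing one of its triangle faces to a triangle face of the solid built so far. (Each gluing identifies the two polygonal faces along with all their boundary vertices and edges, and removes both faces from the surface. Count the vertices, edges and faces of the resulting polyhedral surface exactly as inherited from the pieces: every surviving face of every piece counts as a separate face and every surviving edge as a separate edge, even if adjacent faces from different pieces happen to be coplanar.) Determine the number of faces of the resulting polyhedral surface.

A 14-gonal bipyramid: V=16, E=42, F=28.
Attach a decagonal antiprism (V=20, E=40, F=22) along a 3-gon: merge 3 vertices and 3 edges, delete both glued faces → V=33, E=79, F=48.
Check: V − E + F = 33 − 79 + 48 = 2.

48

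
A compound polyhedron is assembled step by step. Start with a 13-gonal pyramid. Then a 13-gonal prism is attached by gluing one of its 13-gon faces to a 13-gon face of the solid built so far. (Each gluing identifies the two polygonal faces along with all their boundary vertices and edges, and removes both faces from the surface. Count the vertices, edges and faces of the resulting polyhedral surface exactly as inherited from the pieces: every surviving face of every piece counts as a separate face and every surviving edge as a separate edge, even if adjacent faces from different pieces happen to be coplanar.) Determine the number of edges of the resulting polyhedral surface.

52

A 13-gonal pyramid: V=14, E=26, F=14.
Attach a 13-gonal prism (V=26, E=39, F=15) along a 13-gon: merge 13 vertices and 13 edges, delete both glued faces → V=27, E=52, F=27.
Check: V − E + F = 27 − 52 + 27 = 2.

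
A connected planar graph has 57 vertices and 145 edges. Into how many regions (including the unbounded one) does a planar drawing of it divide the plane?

Euler's formula for a connected plane graph: V − E + F = 2, so F = 2 − 57 + 145 = 90.

90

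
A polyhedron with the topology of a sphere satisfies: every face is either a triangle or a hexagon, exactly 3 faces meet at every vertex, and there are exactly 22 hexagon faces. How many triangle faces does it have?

Let x be the number of triangles; then F = 22 + x.
Edge–face incidences: 2E = 6·22 + 3·x = 132 + 3x.
Every vertex has degree 3, so 3V = 2E.
Euler: V − E + F = 2 ⇒ (2E)/3 − E + (22 + x) = 2.
Multiply by 6: 2·(2E) − 3·(2E) + 6·(22 + x) = 12, i.e. 132 + 6x − (132 + 3x) = 12.
Collecting terms: 3x = 12, so x = 4.
Then 2E = 132 + 3·4 = 144, so E = 72, V = 2E/3 = 48, F = 22 + 4 = 26.

4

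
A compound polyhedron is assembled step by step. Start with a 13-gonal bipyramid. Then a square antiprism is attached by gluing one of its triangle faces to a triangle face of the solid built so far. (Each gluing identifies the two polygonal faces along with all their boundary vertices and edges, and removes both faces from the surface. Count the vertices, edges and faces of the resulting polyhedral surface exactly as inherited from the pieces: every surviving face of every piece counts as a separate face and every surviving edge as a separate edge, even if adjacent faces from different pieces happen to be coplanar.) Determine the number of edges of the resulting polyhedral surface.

52

A 13-gonal bipyramid: V=15, E=39, F=26.
Attach a square antiprism (V=8, E=16, F=10) along a 3-gon: merge 3 vertices and 3 edges, delete both glued faces → V=20, E=52, F=34.
Check: V − E + F = 20 − 52 + 34 = 2.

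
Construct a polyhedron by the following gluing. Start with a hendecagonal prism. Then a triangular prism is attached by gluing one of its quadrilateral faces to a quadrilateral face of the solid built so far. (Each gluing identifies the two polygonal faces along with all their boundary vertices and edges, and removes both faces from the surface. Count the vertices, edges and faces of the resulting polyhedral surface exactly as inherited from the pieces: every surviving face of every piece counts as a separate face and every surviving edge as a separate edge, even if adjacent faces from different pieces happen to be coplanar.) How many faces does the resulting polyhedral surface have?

16

A hendecagonal prism: V=22, E=33, F=13.
Attach a triangular prism (V=6, E=9, F=5) along a 4-gon: merge 4 vertices and 4 edges, delete both glued faces → V=24, E=38, F=16.
Check: V − E + F = 24 − 38 + 16 = 2.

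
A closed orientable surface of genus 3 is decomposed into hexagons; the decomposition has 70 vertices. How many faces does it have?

χ = 2 − 2·3 = -4, and every face is a hexagon so 6F = 2E.
V − E + F = -4 with E = 6F/2 gives 70 − (6/2 − 1)·F = -4, so F = 37 and E = 111.

37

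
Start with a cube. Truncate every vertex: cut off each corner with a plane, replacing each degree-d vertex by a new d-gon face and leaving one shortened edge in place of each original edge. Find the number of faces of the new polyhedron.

14

The base solid has V = 8, E = 12, F = 6.
Truncation replaces each original edge-end by a new vertex, so V′ = 2E = 24.
Each original edge survives, and each old vertex of degree d contributes d new edges; summing degrees gives Σd = 2E, so E′ = E + 2E = 3E = 36.
Each original face survives and each original vertex becomes one new face: F′ = F + V = 14.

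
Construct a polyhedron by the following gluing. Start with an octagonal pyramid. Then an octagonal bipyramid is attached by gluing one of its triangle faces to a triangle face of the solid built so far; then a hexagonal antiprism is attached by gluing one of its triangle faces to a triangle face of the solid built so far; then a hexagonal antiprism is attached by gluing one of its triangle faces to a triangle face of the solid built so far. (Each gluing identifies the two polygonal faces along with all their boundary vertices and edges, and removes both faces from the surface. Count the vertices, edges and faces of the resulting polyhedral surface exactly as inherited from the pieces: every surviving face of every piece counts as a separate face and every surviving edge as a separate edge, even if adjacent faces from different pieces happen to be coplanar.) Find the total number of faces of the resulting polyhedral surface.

47

An octagonal pyramid: V=9, E=16, F=9.
Attach an octagonal bipyramid (V=10, E=24, F=16) along a 3-gon: merge 3 vertices and 3 edges, delete both glued faces → V=16, E=37, F=23.
Attach a hexagonal antiprism (V=12, E=24, F=14) along a 3-gon: merge 3 vertices and 3 edges, delete both glued faces → V=25, E=58, F=35.
Attach a hexagonal antiprism (V=12, E=24, F=14) along a 3-gon: merge 3 vertices and 3 edges, delete both glued faces → V=34, E=79, F=47.
Check: V − E + F = 34 − 79 + 47 = 2.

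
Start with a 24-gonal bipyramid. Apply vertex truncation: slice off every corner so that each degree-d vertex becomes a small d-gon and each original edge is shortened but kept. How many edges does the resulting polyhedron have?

216

The base solid has V = 26, E = 72, F = 48.
Truncation replaces each original edge-end by a new vertex, so V′ = 2E = 144.
Each original edge survives, and each old vertex of degree d contributes d new edges; summing degrees gives Σd = 2E, so E′ = E + 2E = 3E = 216.
Each original face survives and each original vertex becomes one new face: F′ = F + V = 74.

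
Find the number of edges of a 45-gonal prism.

135

A prism on an n-gon has two n-gon bases and n rectangular sides: V = 2·45 = 90, E = 3·45 = 135, F = 45 + 2 = 47.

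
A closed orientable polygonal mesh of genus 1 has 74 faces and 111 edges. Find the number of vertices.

For a closed orientable surface of genus 1, χ = 2 − 2·1 = 0.
V = 0 + E − F = 0 + 111 − 74 = 37.

37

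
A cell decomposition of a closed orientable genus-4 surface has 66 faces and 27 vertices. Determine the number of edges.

For a closed orientable surface of genus 4, χ = 2 − 2·4 = -6.
E = V + F − (-6) = 27 + 66 − (-6) = 99.

99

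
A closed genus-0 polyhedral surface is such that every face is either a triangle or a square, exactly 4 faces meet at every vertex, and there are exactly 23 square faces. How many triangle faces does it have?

8

Let x be the number of triangles; then F = 23 + x.
Edge–face incidences: 2E = 4·23 + 3·x = 92 + 3x.
Every vertex has degree 4, so 4V = 2E.
Euler: V − E + F = 2 ⇒ (2E)/4 − E + (23 + x) = 2.
Multiply by 8: 2·(2E) − 4·(2E) + 8·(23 + x) = 16, i.e. 184 + 8x − 2·(92 + 3x) = 16.
Collecting terms: 2x = 16, so x = 8.
Then 2E = 92 + 3·8 = 116, so E = 58, V = 2E/4 = 29, F = 23 + 8 = 31.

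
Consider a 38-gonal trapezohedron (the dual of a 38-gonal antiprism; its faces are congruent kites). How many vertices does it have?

The n-trapezohedron (dual of the n-antiprism) has V = 2·38 + 2 = 78, E = 4·38 = 152, F = 2·38 = 76.

78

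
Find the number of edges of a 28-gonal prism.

84

A prism on an n-gon has two n-gon bases and n rectangular sides: V = 2·28 = 56, E = 3·28 = 84, F = 28 + 2 = 30.
Check: V − E + F = 56 − 84 + 30 = 2.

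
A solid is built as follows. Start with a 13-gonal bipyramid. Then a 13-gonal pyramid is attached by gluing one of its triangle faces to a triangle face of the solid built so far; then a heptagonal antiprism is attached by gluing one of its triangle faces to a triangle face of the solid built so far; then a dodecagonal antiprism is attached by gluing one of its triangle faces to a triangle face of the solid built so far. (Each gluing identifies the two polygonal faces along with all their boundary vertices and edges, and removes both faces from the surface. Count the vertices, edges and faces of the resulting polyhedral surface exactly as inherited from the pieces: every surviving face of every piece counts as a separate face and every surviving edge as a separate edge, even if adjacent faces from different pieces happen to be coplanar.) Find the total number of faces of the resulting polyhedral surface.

A 13-gonal bipyramid: V=15, E=39, F=26.
Attach a 13-gonal pyramid (V=14, E=26, F=14) along a 3-gon: merge 3 vertices and 3 edges, delete both glued faces → V=26, E=62, F=38.
Attach a heptagonal antiprism (V=14, E=28, F=16) along a 3-gon: merge 3 vertices and 3 edges, delete both glued faces → V=37, E=87, F=52.
Attach a dodecagonal antiprism (V=24, E=48, F=26) along a 3-gon: merge 3 vertices and 3 edges, delete both glued faces → V=58, E=132, F=76.
Check: V − E + F = 58 − 132 + 76 = 2.

76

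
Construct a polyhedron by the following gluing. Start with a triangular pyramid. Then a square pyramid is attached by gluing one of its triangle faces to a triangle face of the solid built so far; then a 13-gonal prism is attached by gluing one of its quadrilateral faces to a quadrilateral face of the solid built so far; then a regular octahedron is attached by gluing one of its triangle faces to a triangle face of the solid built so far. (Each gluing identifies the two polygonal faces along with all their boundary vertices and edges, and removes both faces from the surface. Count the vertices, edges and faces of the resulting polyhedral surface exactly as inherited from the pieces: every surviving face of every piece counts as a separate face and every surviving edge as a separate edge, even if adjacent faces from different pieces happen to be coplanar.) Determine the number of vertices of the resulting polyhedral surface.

31

A triangular pyramid: V=4, E=6, F=4.
Attach a square pyramid (V=5, E=8, F=5) along a 3-gon: merge 3 vertices and 3 edges, delete both glued faces → V=6, E=11, F=7.
Attach a 13-gonal prism (V=26, E=39, F=15) along a 4-gon: merge 4 vertices and 4 edges, delete both glued faces → V=28, E=46, F=20.
Attach a regular octahedron (V=6, E=12, F=8) along a 3-gon: merge 3 vertices and 3 edges, delete both glued faces → V=31, E=55, F=26.
Check: V − E + F = 31 − 55 + 26 = 2.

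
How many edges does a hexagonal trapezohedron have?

The n-trapezohedron (dual of the n-antiprism) has V = 2·6 + 2 = 14, E = 4·6 = 24, F = 2·6 = 12.
Check: V − E + F = 14 − 24 + 12 = 2.

24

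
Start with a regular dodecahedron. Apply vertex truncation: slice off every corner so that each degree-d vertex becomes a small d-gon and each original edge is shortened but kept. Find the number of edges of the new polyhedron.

90

The base solid has V = 20, E = 30, F = 12.
Truncation replaces each original edge-end by a new vertex, so V′ = 2E = 60.
Each original edge survives, and each old vertex of degree d contributes d new edges; summing degrees gives Σd = 2E, so E′ = E + 2E = 3E = 90.
Each original face survives and each original vertex becomes one new face: F′ = F + V = 32.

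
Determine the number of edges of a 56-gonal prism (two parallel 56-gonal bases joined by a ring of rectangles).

A prism on an n-gon has two n-gon bases and n rectangular sides: V = 2·56 = 112, E = 3·56 = 168, F = 56 + 2 = 58.

168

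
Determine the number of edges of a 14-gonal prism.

A prism on an n-gon has two n-gon bases and n rectangular sides: V = 2·14 = 28, E = 3·14 = 42, F = 14 + 2 = 16.

42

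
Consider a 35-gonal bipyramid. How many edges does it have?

105

A bipyramid over an n-gon has 2n triangular faces and n + 2 vertices: V = 35 + 2 = 37, E = 3·35 = 105, F = 2·35 = 70.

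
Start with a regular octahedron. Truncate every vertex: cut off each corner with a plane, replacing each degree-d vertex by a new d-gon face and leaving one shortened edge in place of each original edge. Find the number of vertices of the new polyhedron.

24

The base solid has V = 6, E = 12, F = 8.
Truncation replaces each original edge-end by a new vertex, so V′ = 2E = 24.
Each original edge survives, and each old vertex of degree d contributes d new edges; summing degrees gives Σd = 2E, so E′ = E + 2E = 3E = 36.
Each original face survives and each original vertex becomes one new face: F′ = F + V = 14.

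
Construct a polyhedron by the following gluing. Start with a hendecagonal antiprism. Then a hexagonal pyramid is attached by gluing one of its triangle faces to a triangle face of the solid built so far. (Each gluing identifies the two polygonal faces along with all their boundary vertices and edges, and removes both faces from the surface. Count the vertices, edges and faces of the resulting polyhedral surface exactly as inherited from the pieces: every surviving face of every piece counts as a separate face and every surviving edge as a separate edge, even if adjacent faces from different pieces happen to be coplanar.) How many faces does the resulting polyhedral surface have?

A hendecagonal antiprism: V=22, E=44, F=24.
Attach a hexagonal pyramid (V=7, E=12, F=7) along a 3-gon: merge 3 vertices and 3 edges, delete both glued faces → V=26, E=53, F=29.
Check: V − E + F = 26 − 53 + 29 = 2.

29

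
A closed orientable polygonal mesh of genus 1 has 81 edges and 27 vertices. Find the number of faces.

For a closed orientable surface of genus 1, χ = 2 − 2·1 = 0.
F = 0 − V + E = 0 − 27 + 81 = 54.

54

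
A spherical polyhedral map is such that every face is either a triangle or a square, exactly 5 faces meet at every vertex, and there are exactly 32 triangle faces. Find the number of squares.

Let x be the number of squares; then F = 32 + x.
Edge–face incidences: 2E = 3·32 + 4·x = 96 + 4x.
Every vertex has degree 5, so 5V = 2E.
Euler: V − E + F = 2 ⇒ (2E)/5 − E + (32 + x) = 2.
Multiply by 10: 2·(2E) − 5·(2E) + 10·(32 + x) = 20, i.e. 320 + 10x − 3·(96 + 4x) = 20.
Collecting terms: −2x + 32 = 20, so −2x = −12, so x = 6.
Then 2E = 96 + 4·6 = 120, so E = 60, V = 2E/5 = 24, F = 32 + 6 = 38.

6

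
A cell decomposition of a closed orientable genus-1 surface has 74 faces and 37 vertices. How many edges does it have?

For a closed orientable surface of genus 1, χ = 2 − 2·1 = 0.
E = V + F − (0) = 37 + 74 − (0) = 111.

111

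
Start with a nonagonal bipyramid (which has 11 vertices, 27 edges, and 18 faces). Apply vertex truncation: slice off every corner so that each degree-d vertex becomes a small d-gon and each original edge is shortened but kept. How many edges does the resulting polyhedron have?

81

Truncation replaces each original edge-end by a new vertex, so V′ = 2E = 54.
Each original edge survives, and each old vertex of degree d contributes d new edges; summing degrees gives Σd = 2E, so E′ = E + 2E = 3E = 81.
Each original face survives and each original vertex becomes one new face: F′ = F + V = 29.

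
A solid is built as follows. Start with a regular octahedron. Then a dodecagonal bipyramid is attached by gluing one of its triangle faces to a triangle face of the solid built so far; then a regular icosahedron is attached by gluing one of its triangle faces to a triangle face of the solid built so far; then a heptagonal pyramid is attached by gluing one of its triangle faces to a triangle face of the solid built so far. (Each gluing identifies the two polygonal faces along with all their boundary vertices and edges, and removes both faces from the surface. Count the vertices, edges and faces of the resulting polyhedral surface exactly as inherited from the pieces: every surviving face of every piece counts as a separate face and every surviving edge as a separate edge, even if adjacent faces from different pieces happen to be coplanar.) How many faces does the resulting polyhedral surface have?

A regular octahedron: V=6, E=12, F=8.
Attach a dodecagonal bipyramid (V=14, E=36, F=24) along a 3-gon: merge 3 vertices and 3 edges, delete both glued faces → V=17, E=45, F=30.
Attach a regular icosahedron (V=12, E=30, F=20) along a 3-gon: merge 3 vertices and 3 edges, delete both glued faces → V=26, E=72, F=48.
Attach a heptagonal pyramid (V=8, E=14, F=8) along a 3-gon: merge 3 vertices and 3 edges, delete both glued faces → V=31, E=83, F=54.
Check: V − E + F = 31 − 83 + 54 = 2.

54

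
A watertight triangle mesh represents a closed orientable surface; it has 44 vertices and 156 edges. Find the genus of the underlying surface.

5

Every face is a triangle and each edge borders two faces, so 3F = 2·156, giving F = 104.
χ = V − E + F = 44 − 156 + 104 = -8.
For a closed orientable surface χ = 2 − 2g, so g = (2 − (-8))/2 = 5.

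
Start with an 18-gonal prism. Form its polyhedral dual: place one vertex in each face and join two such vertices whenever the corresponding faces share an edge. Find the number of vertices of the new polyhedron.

The base solid has V = 36, E = 54, F = 20.
The dual swaps V and F and preserves E: V′ = F = 20, E′ = E = 54, F′ = V = 36.

20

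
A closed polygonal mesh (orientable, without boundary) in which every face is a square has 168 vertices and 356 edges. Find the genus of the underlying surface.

6

Every face is a square and each edge borders two faces, so 4F = 2·356, giving F = 178.
χ = V − E + F = 168 − 356 + 178 = -10.
For a closed orientable surface χ = 2 − 2g, so g = (2 − (-10))/2 = 6.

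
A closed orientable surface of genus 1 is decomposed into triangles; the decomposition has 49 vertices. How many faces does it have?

χ = 2 − 2·1 = 0, and every face is a triangle so 3F = 2E.
V − E + F = 0 with E = 3F/2 gives 49 − (3/2 − 1)·F = 0, so F = 98 and E = 147.

98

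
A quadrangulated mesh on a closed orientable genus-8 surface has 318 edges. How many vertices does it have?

χ = 2 − 2·8 = -14, and every face is a square so 4F = 2E.
F = 2E/4 = 159. Then V = -14 + E − F = -14 + 318 − 159 = 145.

145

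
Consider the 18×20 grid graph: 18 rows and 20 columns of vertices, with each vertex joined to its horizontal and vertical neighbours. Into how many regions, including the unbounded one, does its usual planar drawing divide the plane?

The grid has V = 18·20 = 360 vertices and E = 18·19 + 20·17 = 682 edges.
F = 2 − V + E = 2 − 360 + 682 = 324.

324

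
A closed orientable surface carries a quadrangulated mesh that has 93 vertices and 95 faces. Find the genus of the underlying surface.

Every face is a square, so 2E = 4·95 = 380, giving E = 190.
χ = V − E + F = 93 − 190 + 95 = -2.
For a closed orientable surface χ = 2 − 2g, so g = (2 − (-2))/2 = 2.

2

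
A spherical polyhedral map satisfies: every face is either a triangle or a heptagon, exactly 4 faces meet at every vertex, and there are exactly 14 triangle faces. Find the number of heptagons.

2

Let x be the number of heptagons; then F = 14 + x.
Edge–face incidences: 2E = 3·14 + 7·x = 42 + 7x.
Every vertex has degree 4, so 4V = 2E.
Euler: V − E + F = 2 ⇒ (2E)/4 − E + (14 + x) = 2.
Multiply by 8: 2·(2E) − 4·(2E) + 8·(14 + x) = 16, i.e. 112 + 8x − 2·(42 + 7x) = 16.
Collecting terms: −6x + 28 = 16, so −6x = −12, so x = 2.
Then 2E = 42 + 7·2 = 56, so E = 28, V = 2E/4 = 14, F = 14 + 2 = 16.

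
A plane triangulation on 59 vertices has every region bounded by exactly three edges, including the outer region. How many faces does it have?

114

In a plane triangulation 3F = 2E and V − E + F = 2, so F = 2V − 4 = 2·59 − 4 = 114.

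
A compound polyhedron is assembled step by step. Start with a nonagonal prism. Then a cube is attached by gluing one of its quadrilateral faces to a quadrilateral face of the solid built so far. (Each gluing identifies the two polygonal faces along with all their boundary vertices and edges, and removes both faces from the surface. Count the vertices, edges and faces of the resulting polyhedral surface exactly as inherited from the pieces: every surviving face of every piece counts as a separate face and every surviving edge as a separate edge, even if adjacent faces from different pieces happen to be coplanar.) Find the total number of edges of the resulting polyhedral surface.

35

A nonagonal prism: V=18, E=27, F=11.
Attach a cube (V=8, E=12, F=6) along a 4-gon: merge 4 vertices and 4 edges, delete both glued faces → V=22, E=35, F=15.
Check: V − E + F = 22 − 35 + 15 = 2.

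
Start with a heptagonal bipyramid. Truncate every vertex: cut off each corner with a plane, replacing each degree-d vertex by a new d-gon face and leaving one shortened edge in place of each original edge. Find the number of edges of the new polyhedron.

63

The base solid has V = 9, E = 21, F = 14.
Truncation replaces each original edge-end by a new vertex, so V′ = 2E = 42.
Each original edge survives, and each old vertex of degree d contributes d new edges; summing degrees gives Σd = 2E, so E′ = E + 2E = 3E = 63.
Each original face survives and each original vertex becomes one new face: F′ = F + V = 23.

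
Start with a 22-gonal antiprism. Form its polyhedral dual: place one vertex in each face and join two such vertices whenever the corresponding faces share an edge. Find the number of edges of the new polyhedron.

The base solid has V = 44, E = 88, F = 46.
The dual swaps V and F and preserves E: V′ = F = 46, E′ = E = 88, F′ = V = 44.

88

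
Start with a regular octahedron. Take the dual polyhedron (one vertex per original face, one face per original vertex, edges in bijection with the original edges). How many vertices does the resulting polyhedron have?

The base solid has V = 6, E = 12, F = 8.
The dual swaps V and F and preserves E: V′ = F = 8, E′ = E = 12, F′ = V = 6.

8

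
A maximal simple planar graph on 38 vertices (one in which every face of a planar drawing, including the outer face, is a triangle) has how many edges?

In a plane triangulation 3F = 2E and V − E + F = 2, so E = 3V − 6 = 3·38 − 6 = 108.

108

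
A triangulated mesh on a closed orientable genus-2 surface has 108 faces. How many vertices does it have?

52

χ = 2 − 2·2 = -2, and every face is a triangle so 3F = 2E.
E = 3·108/2 = 162. Then V = -2 + E − F = -2 + 162 − 108 = 52.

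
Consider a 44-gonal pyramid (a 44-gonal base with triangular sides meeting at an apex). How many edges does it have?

88

A pyramid on an n-gon base has one n-gon and n triangles: V = 44 + 1 = 45, E = 2·44 = 88, F = 44 + 1 = 45.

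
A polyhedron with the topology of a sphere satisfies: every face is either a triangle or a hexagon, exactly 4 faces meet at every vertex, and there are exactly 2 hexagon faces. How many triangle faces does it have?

Let x be the number of triangles; then F = 2 + x.
Edge–face incidences: 2E = 6·2 + 3·x = 12 + 3x.
Every vertex has degree 4, so 4V = 2E.
Euler: V − E + F = 2 ⇒ (2E)/4 − E + (2 + x) = 2.
Multiply by 8: 2·(2E) − 4·(2E) + 8·(2 + x) = 16, i.e. 16 + 8x − 2·(12 + 3x) = 16.
Collecting terms: 2x − 8 = 16, so 2x = 24, so x = 12.
Then 2E = 12 + 3·12 = 48, so E = 24, V = 2E/4 = 12, F = 2 + 12 = 14.

12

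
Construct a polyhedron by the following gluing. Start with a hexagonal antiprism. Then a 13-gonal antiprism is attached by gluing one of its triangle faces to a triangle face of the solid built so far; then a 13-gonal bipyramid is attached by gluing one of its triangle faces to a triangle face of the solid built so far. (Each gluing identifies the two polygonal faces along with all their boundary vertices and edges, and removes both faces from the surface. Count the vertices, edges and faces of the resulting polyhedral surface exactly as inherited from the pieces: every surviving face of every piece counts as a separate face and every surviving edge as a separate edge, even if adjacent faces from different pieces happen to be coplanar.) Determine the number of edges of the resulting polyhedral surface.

A hexagonal antiprism: V=12, E=24, F=14.
Attach a 13-gonal antiprism (V=26, E=52, F=28) along a 3-gon: merge 3 vertices and 3 edges, delete both glued faces → V=35, E=73, F=40.
Attach a 13-gonal bipyramid (V=15, E=39, F=26) along a 3-gon: merge 3 vertices and 3 edges, delete both glued faces → V=47, E=109, F=64.
Check: V − E + F = 47 − 109 + 64 = 2.

109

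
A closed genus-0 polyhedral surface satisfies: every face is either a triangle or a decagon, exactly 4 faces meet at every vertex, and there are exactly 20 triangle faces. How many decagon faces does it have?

2

Let x be the number of decagons; then F = 20 + x.
Edge–face incidences: 2E = 3·20 + 10·x = 60 + 10x.
Every vertex has degree 4, so 4V = 2E.
Euler: V − E + F = 2 ⇒ (2E)/4 − E + (20 + x) = 2.
Multiply by 8: 2·(2E) − 4·(2E) + 8·(20 + x) = 16, i.e. 160 + 8x − 2·(60 + 10x) = 16.
Collecting terms: −12x + 40 = 16, so −12x = −24, so x = 2.
Then 2E = 60 + 10·2 = 80, so E = 40, V = 2E/4 = 20, F = 20 + 2 = 22.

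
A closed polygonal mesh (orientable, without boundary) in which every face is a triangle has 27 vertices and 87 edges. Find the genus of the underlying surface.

2

Every face is a triangle and each edge borders two faces, so 3F = 2·87, giving F = 58.
χ = V − E + F = 27 − 87 + 58 = -2.
For a closed orientable surface χ = 2 − 2g, so g = (2 − (-2))/2 = 2.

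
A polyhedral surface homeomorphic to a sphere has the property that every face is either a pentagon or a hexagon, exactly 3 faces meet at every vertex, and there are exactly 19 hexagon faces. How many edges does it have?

87

Let x be the number of pentagons; then F = 19 + x.
Edge–face incidences: 2E = 6·19 + 5·x = 114 + 5x.
Every vertex has degree 3, so 3V = 2E.
Euler: V − E + F = 2 ⇒ (2E)/3 − E + (19 + x) = 2.
Multiply by 6: 2·(2E) − 3·(2E) + 6·(19 + x) = 12, i.e. 114 + 6x − (114 + 5x) = 12.
Collecting terms: x = 12.
Then 2E = 114 + 5·12 = 174, so E = 87, V = 2E/3 = 58, F = 19 + 12 = 31.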